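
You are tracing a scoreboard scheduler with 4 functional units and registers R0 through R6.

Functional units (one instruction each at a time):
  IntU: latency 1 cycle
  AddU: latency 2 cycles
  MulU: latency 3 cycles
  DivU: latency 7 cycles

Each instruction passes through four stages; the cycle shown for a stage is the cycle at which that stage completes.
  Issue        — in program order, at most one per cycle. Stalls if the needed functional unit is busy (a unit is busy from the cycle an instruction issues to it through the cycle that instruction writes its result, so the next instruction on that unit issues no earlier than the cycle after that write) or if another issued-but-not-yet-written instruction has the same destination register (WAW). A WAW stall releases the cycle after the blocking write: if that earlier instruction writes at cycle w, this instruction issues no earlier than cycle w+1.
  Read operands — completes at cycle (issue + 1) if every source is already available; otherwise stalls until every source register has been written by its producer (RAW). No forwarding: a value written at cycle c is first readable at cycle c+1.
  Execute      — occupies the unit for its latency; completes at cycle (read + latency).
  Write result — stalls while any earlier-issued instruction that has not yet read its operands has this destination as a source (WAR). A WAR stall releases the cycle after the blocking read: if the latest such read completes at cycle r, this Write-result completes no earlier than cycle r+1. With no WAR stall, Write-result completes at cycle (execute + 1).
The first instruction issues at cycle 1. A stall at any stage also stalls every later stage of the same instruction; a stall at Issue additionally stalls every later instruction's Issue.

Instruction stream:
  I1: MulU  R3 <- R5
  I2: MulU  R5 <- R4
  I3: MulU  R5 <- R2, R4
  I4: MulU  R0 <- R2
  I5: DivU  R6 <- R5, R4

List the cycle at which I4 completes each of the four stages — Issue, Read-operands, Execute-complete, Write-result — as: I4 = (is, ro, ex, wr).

I4 = (19, 20, 23, 24)

I1  is:1  ro:2  ex:5  wr:6
I2  is:7  ro:8  ex:11  wr:12  — struct: MulU busy until I1 writes@6
I3  is:13  ro:14  ex:17  wr:18  — struct: MulU busy until I2 writes@12
I4  is:19  ro:20  ex:23  wr:24  — struct: MulU busy until I3 writes@18
I5  is:20  ro:21  ex:28  wr:29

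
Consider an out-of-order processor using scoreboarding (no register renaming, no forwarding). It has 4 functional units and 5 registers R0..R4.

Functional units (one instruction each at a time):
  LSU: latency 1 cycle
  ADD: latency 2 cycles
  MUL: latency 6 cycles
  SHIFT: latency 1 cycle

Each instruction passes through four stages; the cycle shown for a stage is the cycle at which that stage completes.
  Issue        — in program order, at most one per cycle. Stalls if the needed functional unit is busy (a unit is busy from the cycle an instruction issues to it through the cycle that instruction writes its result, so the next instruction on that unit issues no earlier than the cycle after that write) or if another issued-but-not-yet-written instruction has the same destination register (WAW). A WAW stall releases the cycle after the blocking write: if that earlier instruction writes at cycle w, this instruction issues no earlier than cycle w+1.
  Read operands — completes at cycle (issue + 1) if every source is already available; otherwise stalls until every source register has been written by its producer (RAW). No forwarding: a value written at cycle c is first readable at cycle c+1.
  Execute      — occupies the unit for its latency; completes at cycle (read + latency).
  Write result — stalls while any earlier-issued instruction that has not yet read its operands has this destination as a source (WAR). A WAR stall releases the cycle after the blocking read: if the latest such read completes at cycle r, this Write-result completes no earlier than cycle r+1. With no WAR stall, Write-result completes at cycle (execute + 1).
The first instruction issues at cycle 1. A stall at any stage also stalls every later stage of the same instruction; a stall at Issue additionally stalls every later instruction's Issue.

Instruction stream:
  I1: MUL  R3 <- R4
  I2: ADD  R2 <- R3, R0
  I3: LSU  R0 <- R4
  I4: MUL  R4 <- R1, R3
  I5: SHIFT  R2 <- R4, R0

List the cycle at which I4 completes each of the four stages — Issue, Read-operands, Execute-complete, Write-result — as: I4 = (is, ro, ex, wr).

I1: IS=1 RO=2 EX=8 WR=9
I2: IS=2 RO=10 EX=12 WR=13  [RAW R3: wait I1 write@9]
I3: IS=3 RO=4 EX=5 WR=11  [WAR R0: wait I2 read@10]
I4: IS=10 RO=11 EX=17 WR=18  [struct: MUL busy until I1 writes@9]
I5: IS=14 RO=19 EX=20 WR=21  [WAW R2: wait I2 write@13; RAW R4: wait I4 write@18]

I4 = (10, 11, 17, 18)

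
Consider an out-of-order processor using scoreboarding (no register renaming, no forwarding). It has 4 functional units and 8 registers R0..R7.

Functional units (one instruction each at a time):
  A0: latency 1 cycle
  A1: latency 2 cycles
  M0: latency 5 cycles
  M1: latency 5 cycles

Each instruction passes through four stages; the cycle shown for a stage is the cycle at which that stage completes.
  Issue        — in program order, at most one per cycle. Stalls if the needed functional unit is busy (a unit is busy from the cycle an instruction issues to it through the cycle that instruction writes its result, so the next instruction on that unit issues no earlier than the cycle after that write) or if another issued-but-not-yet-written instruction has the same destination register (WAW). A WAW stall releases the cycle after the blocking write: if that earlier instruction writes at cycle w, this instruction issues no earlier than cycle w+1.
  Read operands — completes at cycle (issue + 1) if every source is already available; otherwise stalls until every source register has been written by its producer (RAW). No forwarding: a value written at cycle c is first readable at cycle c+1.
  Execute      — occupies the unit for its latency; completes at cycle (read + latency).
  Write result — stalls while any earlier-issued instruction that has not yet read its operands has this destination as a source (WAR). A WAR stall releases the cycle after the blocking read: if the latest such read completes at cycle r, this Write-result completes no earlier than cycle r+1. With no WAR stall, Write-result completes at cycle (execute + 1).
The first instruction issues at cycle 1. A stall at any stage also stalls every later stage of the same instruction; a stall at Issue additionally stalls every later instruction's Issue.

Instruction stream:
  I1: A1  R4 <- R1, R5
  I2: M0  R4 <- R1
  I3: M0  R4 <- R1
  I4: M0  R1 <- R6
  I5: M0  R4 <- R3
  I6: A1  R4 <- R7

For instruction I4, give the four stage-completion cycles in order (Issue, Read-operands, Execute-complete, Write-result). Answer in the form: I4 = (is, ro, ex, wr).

I4 = (22, 23, 28, 29)

[I1] 1/2/4/5
[I2] 6/7/12/13  (WAW R4: wait I1 write@5)
[I3] 14/15/20/21  (struct: M0 busy until I2 writes@13)
[I4] 22/23/28/29  (struct: M0 busy until I3 writes@21)
[I5] 30/31/36/37  (struct: M0 busy until I4 writes@29)
[I6] 38/39/41/42  (WAW R4: wait I5 write@37)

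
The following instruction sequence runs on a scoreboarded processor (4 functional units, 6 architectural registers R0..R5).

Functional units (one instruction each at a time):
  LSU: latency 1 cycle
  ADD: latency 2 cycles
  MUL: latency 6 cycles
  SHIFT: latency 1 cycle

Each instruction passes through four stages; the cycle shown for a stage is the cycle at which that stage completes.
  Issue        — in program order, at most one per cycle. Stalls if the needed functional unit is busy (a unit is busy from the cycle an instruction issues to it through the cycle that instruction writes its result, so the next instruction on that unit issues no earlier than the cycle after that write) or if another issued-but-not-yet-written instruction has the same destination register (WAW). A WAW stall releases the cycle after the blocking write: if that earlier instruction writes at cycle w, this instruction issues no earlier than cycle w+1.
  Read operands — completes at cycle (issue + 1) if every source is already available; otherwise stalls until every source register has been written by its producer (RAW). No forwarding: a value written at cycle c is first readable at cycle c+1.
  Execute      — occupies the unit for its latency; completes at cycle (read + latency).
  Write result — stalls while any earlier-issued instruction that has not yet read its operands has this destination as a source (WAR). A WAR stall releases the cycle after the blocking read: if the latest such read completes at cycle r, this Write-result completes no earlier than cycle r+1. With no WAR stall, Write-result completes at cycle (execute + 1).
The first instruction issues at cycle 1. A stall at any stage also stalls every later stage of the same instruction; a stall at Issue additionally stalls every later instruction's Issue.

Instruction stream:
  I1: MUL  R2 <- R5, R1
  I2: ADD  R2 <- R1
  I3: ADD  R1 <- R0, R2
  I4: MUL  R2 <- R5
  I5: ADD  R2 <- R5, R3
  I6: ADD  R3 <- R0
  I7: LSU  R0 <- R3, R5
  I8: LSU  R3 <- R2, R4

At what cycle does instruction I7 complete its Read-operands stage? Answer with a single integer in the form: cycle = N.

cycle = 35

  I1 | 1 | 2 | 8 | 9
  I2 | 10 | 11 | 13 | 14   WAW R2: wait I1 write@9
  I3 | 15 | 16 | 18 | 19   struct: ADD busy until I2 writes@14
  I4 | 16 | 17 | 23 | 24
  I5 | 25 | 26 | 28 | 29   WAW R2: wait I4 write@24
  I6 | 30 | 31 | 33 | 34   struct: ADD busy until I5 writes@29
  I7 | 31 | 35 | 36 | 37   RAW R3: wait I6 write@34
  I8 | 38 | 39 | 40 | 41   struct: LSU busy until I7 writes@37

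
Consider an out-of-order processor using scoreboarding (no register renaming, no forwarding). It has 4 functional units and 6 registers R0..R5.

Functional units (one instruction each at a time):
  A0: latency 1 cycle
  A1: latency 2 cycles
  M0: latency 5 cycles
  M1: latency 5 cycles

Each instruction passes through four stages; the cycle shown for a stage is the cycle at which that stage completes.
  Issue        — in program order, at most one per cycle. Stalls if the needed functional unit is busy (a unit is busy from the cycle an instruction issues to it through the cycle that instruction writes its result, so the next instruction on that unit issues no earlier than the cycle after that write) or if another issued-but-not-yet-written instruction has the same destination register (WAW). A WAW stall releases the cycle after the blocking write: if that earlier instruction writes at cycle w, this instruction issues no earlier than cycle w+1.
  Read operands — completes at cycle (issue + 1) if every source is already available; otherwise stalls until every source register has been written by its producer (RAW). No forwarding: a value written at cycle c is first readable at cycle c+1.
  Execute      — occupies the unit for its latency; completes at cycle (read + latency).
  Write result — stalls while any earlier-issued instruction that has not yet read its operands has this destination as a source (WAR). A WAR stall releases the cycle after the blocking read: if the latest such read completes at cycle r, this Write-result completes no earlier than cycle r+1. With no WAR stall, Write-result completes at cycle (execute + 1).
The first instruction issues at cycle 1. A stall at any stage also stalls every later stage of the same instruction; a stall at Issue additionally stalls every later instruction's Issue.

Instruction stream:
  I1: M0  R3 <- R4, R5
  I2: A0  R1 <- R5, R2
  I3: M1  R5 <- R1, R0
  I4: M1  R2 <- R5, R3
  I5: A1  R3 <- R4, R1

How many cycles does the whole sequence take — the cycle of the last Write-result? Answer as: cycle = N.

cycle = 20

I1  is:1  ro:2  ex:7  wr:8
I2  is:2  ro:3  ex:4  wr:5
I3  is:3  ro:6  ex:11  wr:12  — RAW R1: wait I2 write@5
I4  is:13  ro:14  ex:19  wr:20  — struct: M1 busy until I3 writes@12
I5  is:14  ro:15  ex:17  wr:18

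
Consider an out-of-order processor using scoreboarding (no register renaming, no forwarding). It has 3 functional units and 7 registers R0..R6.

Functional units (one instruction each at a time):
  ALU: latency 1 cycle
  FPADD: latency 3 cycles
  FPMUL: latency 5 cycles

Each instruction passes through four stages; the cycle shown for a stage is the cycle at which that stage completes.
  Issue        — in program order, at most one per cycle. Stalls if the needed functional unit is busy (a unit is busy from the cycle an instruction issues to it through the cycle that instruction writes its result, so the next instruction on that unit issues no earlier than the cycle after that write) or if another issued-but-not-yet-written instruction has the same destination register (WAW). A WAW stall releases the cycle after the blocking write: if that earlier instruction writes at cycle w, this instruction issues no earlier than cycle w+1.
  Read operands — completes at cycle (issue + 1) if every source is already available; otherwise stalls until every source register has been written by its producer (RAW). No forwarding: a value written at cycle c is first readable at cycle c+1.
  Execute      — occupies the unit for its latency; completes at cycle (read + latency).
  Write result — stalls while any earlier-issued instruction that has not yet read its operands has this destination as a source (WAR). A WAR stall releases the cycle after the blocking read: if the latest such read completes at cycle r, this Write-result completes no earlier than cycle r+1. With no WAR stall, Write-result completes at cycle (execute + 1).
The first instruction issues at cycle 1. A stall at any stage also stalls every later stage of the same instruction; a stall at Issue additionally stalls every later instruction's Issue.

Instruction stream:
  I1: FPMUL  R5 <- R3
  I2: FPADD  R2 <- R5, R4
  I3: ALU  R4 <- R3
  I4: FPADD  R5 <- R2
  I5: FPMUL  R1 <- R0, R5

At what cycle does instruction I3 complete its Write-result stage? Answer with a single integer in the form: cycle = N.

cycle = 10

[I1] 1/2/7/8
[I2] 2/9/12/13  (RAW R5: wait I1 write@8)
[I3] 3/4/5/10  (WAR R4: wait I2 read@9)
[I4] 14/15/18/19  (struct: FPADD busy until I2 writes@13)
[I5] 15/20/25/26  (RAW R5: wait I4 write@19)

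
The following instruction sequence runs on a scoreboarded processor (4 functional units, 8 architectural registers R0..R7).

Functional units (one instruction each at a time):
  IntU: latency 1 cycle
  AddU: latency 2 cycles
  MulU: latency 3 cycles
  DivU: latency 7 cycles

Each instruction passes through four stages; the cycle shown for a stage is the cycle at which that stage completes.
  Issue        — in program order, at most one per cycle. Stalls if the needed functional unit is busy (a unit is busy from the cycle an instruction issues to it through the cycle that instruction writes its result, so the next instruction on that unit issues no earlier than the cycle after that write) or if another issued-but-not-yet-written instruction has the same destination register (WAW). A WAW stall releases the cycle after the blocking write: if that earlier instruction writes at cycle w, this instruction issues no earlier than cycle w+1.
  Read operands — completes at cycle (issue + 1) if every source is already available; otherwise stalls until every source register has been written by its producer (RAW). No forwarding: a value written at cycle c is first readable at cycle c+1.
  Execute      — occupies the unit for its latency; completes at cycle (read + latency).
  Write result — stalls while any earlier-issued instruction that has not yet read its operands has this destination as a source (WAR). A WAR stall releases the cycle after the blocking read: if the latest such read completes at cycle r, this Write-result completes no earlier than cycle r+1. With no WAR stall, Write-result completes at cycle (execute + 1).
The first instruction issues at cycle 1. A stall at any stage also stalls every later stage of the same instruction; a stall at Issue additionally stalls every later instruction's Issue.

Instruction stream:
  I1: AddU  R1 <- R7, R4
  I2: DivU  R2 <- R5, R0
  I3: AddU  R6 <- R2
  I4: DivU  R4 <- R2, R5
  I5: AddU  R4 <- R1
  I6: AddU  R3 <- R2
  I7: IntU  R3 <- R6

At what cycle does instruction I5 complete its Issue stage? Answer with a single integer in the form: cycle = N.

cycle = 22

I1  is:1  ro:2  ex:4  wr:5
I2  is:2  ro:3  ex:10  wr:11
I3  is:6  ro:12  ex:14  wr:15  — struct: AddU busy until I1 writes@5, RAW R2: wait I2 write@11
I4  is:12  ro:13  ex:20  wr:21  — struct: DivU busy until I2 writes@11
I5  is:22  ro:23  ex:25  wr:26  — WAW R4: wait I4 write@21
I6  is:27  ro:28  ex:30  wr:31  — struct: AddU busy until I5 writes@26
I7  is:32  ro:33  ex:34  wr:35  — WAW R3: wait I6 write@31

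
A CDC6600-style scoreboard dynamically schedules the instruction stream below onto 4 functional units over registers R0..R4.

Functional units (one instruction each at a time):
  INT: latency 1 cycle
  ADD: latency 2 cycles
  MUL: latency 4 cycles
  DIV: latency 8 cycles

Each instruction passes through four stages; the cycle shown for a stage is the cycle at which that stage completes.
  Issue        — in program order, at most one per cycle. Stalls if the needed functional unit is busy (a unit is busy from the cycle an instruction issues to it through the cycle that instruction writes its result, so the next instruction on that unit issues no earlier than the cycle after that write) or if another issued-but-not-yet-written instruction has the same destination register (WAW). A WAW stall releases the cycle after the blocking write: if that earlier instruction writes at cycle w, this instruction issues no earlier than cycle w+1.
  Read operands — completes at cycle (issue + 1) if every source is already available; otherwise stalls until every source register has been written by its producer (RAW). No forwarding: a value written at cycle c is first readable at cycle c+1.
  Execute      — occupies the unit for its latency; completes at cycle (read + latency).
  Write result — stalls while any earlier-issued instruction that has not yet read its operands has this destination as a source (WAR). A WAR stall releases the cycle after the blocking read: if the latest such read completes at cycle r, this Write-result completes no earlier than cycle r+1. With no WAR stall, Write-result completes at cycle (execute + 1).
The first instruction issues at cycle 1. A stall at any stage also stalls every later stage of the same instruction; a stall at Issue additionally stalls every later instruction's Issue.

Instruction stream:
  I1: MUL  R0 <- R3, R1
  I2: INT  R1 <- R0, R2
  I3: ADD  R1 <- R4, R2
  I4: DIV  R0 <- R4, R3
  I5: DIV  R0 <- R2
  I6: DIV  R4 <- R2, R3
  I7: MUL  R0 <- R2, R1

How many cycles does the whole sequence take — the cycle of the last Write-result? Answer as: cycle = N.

I1  is:1  ro:2  ex:6  wr:7
I2  is:2  ro:8  ex:9  wr:10  — RAW R0: wait I1 write@7
I3  is:11  ro:12  ex:14  wr:15  — WAW R1: wait I2 write@10
I4  is:12  ro:13  ex:21  wr:22
I5  is:23  ro:24  ex:32  wr:33  — struct: DIV busy until I4 writes@22
I6  is:34  ro:35  ex:43  wr:44  — struct: DIV busy until I5 writes@33
I7  is:35  ro:36  ex:40  wr:41

cycle = 44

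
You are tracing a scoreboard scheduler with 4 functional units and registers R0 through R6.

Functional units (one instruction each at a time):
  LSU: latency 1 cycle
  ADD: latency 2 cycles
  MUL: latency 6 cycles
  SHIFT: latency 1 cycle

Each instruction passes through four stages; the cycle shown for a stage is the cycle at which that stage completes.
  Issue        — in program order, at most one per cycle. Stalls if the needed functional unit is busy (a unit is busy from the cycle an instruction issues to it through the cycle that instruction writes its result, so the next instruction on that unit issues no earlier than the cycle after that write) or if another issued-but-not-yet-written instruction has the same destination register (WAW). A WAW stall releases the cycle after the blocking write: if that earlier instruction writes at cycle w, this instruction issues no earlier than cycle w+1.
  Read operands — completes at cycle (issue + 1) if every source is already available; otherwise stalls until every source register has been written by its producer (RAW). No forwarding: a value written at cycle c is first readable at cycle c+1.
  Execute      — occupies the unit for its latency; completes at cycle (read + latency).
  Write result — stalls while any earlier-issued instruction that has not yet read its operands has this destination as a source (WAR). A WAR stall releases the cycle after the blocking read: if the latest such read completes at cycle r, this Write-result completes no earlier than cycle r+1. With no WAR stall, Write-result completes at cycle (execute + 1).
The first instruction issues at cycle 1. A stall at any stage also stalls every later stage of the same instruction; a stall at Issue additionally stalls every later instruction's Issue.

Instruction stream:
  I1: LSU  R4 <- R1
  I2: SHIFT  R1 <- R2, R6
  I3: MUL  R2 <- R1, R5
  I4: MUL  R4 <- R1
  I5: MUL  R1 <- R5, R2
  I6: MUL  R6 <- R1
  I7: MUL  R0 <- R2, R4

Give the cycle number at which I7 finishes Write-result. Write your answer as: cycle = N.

1) issue 1, read 2, done 3, write 4
2) issue 2, read 3, done 4, write 5
3) issue 3, read 6, done 12, write 13  <RAW R1: wait I2 write@5>
4) issue 14, read 15, done 21, write 22  <struct: MUL busy until I3 writes@13>
5) issue 23, read 24, done 30, write 31  <struct: MUL busy until I4 writes@22>
6) issue 32, read 33, done 39, write 40  <struct: MUL busy until I5 writes@31>
7) issue 41, read 42, done 48, write 49  <struct: MUL busy until I6 writes@40>

cycle = 49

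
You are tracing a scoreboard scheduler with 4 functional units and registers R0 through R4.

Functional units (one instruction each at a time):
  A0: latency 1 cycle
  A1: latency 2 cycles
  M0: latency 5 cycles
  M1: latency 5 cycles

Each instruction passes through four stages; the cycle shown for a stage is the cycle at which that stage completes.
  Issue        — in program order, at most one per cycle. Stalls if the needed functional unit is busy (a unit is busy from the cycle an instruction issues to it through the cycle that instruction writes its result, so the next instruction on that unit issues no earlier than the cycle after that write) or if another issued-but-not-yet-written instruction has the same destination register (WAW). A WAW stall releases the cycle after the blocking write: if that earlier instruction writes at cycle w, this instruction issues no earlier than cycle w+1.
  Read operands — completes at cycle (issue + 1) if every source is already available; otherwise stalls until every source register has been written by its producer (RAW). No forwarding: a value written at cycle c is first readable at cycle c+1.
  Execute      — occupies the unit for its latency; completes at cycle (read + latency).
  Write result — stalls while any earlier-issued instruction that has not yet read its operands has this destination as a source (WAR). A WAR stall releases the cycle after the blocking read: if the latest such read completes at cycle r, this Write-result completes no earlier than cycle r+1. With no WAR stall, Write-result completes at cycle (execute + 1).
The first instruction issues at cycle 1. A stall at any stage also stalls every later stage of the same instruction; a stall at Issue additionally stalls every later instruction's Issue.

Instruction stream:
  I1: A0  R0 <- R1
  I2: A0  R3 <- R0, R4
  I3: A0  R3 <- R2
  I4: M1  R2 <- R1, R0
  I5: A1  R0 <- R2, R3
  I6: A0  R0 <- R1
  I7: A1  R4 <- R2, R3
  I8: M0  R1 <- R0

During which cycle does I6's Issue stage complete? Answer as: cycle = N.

cycle = 22

c1: I1 issues→A0
c2: I1 reads
c3: I1 exec-done
c4: I1 writes R0
c5: I2 issues→A0
c6: I2 reads
c7: I2 exec-done
c8: I2 writes R3
c9: I3 issues→A0
c10: I3 reads, I4 issues→M1
c11: I3 exec-done, I4 reads, I5 issues→A1
c12: I3 writes R3
c16: I4 exec-done
c17: I4 writes R2
c18: I5 reads
c20: I5 exec-done
c21: I5 writes R0
c22: I6 issues→A0
c23: I6 reads, I7 issues→A1
c24: I6 exec-done, I7 reads, I8 issues→M0
c25: I6 writes R0
c26: I7 exec-done, I8 reads
c27: I7 writes R4
c31: I8 exec-done
c32: I8 writes R1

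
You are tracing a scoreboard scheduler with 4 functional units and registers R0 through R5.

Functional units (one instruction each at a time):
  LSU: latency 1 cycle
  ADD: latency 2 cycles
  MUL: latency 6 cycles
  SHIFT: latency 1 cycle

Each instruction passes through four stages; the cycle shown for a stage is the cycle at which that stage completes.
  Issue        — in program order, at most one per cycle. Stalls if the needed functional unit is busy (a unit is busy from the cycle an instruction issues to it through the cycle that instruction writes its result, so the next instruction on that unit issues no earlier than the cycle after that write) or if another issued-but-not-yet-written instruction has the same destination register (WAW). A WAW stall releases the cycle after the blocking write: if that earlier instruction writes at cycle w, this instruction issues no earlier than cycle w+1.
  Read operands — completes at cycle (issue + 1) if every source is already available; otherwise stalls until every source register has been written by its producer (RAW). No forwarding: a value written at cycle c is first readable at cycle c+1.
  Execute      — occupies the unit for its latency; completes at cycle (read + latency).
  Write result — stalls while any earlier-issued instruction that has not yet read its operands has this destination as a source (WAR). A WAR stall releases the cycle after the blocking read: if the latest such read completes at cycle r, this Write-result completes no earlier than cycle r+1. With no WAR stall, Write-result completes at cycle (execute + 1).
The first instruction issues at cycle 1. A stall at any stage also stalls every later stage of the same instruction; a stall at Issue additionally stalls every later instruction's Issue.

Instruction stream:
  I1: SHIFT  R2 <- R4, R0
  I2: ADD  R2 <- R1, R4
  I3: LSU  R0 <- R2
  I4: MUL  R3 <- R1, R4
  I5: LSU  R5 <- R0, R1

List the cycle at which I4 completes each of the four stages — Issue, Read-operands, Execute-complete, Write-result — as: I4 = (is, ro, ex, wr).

I1  is:1  ro:2  ex:3  wr:4
I2  is:5  ro:6  ex:8  wr:9  — WAW R2: wait I1 write@4
I3  is:6  ro:10  ex:11  wr:12  — RAW R2: wait I2 write@9
I4  is:7  ro:8  ex:14  wr:15
I5  is:13  ro:14  ex:15  wr:16  — struct: LSU busy until I3 writes@12

I4 = (7, 8, 14, 15)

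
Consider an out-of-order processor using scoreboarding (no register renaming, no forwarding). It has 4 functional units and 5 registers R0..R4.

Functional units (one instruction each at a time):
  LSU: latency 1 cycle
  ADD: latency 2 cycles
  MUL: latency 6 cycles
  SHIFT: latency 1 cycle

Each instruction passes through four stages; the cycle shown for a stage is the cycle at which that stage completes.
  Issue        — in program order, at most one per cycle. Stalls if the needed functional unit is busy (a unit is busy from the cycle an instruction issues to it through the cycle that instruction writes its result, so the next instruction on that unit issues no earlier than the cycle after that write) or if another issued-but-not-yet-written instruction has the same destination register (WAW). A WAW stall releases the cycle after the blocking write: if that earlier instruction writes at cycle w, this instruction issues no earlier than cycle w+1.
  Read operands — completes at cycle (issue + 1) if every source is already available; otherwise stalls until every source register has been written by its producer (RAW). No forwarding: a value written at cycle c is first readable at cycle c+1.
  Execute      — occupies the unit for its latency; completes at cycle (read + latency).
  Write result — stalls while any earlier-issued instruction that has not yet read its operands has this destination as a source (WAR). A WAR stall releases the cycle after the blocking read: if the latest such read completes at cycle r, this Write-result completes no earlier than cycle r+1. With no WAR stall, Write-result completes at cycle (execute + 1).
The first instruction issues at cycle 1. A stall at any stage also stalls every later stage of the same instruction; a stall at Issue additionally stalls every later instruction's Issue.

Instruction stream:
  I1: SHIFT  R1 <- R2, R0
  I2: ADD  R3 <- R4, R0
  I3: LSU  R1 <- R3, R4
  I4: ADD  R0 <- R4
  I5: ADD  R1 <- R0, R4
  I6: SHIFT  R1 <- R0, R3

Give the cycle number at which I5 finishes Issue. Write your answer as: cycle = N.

I1: IS=1 RO=2 EX=3 WR=4
I2: IS=2 RO=3 EX=5 WR=6
I3: IS=5 RO=7 EX=8 WR=9  [WAW R1: wait I1 write@4; RAW R3: wait I2 write@6]
I4: IS=7 RO=8 EX=10 WR=11  [struct: ADD busy until I2 writes@6]
I5: IS=12 RO=13 EX=15 WR=16  [struct: ADD busy until I4 writes@11]
I6: IS=17 RO=18 EX=19 WR=20  [WAW R1: wait I5 write@16]

cycle = 12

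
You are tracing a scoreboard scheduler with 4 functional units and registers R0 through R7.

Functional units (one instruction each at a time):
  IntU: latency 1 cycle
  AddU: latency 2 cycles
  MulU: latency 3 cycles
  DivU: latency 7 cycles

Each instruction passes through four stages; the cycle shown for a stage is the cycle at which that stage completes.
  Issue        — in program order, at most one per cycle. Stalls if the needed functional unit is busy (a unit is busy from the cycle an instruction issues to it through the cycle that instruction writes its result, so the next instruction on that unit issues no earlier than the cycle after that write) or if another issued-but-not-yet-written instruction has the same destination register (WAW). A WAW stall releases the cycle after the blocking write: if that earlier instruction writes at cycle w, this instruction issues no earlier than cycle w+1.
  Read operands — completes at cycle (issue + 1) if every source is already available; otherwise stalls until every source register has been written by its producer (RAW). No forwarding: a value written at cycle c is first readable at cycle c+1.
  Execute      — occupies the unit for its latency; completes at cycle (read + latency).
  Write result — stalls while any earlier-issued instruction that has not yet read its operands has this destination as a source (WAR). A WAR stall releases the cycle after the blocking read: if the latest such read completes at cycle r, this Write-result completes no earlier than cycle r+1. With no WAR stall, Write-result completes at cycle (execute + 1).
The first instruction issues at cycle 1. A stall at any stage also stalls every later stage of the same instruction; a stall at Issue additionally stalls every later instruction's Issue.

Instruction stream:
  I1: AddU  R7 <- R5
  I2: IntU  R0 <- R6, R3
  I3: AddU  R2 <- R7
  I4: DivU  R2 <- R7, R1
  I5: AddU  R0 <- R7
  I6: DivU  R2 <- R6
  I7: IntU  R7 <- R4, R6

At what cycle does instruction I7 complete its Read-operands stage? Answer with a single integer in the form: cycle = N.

cycle = 23

  I1 | 1 | 2 | 4 | 5
  I2 | 2 | 3 | 4 | 5
  I3 | 6 | 7 | 9 | 10   struct: AddU busy until I1 writes@5
  I4 | 11 | 12 | 19 | 20   WAW R2: wait I3 write@10
  I5 | 12 | 13 | 15 | 16
  I6 | 21 | 22 | 29 | 30   struct: DivU busy until I4 writes@20
  I7 | 22 | 23 | 24 | 25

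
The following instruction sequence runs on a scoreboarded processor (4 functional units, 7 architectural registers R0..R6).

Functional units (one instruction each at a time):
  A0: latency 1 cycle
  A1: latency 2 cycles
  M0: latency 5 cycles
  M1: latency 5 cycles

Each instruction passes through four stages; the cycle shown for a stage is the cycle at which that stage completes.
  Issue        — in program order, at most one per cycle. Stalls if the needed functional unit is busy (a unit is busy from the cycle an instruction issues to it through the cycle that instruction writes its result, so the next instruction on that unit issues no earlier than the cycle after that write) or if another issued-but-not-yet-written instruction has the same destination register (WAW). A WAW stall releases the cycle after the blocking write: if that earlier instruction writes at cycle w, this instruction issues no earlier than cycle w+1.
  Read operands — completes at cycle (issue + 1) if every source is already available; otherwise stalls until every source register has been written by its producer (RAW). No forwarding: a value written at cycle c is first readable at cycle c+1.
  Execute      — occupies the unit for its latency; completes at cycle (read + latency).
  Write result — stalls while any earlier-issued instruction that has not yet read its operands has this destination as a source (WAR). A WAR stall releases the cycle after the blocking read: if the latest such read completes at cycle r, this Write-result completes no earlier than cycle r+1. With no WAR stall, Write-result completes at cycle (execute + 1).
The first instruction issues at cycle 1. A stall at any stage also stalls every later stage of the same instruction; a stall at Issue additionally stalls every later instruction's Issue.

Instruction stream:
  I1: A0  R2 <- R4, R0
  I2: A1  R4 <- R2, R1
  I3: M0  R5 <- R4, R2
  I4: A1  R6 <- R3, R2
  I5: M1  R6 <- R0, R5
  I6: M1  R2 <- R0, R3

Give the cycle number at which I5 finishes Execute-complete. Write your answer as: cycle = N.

[1] issue I1 (A0)
[2] I1 read-ops · issue I2 (A1)
[3] I1 finished on A0 · issue I3 (M0)
[4] I1→R2
[5] I2 read-ops
[7] I2 finished on A1
[8] I2→R4
[9] I3 read-ops · issue I4 (A1)
[10] I4 read-ops
[12] I4 finished on A1
[13] I4→R6
[14] I3 finished on M0 · issue I5 (M1)
[15] I3→R5
[16] I5 read-ops
[21] I5 finished on M1
[22] I5→R6
[23] issue I6 (M1)
[24] I6 read-ops
[29] I6 finished on M1
[30] I6→R2

cycle = 21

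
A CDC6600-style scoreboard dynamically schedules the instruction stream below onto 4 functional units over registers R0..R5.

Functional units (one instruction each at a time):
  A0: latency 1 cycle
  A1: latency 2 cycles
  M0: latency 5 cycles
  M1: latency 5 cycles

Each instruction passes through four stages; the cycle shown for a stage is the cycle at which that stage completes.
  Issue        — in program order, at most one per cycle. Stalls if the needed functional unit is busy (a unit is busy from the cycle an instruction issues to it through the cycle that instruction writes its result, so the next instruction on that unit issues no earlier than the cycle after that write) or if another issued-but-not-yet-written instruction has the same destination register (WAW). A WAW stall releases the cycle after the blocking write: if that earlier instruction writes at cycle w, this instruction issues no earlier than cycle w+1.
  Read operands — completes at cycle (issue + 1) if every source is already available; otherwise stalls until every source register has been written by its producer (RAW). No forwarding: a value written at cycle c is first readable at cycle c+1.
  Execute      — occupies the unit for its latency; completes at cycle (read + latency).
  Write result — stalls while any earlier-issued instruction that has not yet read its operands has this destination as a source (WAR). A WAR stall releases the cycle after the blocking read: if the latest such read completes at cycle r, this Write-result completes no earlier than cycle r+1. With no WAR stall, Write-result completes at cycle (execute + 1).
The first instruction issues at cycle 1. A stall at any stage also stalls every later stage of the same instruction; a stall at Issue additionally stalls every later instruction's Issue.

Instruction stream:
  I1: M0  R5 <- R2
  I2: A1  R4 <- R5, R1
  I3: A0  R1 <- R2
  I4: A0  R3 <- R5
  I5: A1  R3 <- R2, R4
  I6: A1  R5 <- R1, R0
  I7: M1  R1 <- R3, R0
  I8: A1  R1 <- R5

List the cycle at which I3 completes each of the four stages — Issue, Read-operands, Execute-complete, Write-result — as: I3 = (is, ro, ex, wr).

I3 = (3, 4, 5, 10)

1) issue 1, read 2, done 7, write 8
2) issue 2, read 9, done 11, write 12  <RAW R5: wait I1 write@8>
3) issue 3, read 4, done 5, write 10  <WAR R1: wait I2 read@9>
4) issue 11, read 12, done 13, write 14  <struct: A0 busy until I3 writes@10>
5) issue 15, read 16, done 18, write 19  <WAW R3: wait I4 write@14>
6) issue 20, read 21, done 23, write 24  <struct: A1 busy until I5 writes@19>
7) issue 21, read 22, done 27, write 28
8) issue 29, read 30, done 32, write 33  <WAW R1: wait I7 write@28>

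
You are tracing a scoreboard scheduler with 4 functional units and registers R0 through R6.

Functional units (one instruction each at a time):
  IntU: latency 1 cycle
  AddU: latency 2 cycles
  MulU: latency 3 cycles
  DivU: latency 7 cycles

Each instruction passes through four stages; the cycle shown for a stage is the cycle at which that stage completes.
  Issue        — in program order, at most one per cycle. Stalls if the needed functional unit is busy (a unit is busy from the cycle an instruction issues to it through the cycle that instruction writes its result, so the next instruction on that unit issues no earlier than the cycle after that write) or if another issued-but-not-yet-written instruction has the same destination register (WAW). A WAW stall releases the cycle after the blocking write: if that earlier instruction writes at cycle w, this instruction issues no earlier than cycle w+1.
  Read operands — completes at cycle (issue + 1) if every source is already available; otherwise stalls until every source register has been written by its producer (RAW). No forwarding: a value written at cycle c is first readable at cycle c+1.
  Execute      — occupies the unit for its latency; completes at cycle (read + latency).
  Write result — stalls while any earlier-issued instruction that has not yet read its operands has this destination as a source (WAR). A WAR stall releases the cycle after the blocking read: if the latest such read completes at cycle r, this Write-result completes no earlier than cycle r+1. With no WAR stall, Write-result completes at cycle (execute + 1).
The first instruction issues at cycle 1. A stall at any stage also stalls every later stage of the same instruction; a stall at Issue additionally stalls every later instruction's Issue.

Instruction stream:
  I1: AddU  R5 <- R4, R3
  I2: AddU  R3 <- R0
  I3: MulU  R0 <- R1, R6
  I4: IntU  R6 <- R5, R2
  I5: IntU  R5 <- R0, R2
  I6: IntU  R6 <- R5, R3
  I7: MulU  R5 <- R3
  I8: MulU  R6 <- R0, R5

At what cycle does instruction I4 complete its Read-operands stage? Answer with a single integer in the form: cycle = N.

cycle = 9

  I1 | 1 | 2 | 4 | 5
  I2 | 6 | 7 | 9 | 10   struct: AddU busy until I1 writes@5
  I3 | 7 | 8 | 11 | 12
  I4 | 8 | 9 | 10 | 11
  I5 | 12 | 13 | 14 | 15   struct: IntU busy until I4 writes@11
  I6 | 16 | 17 | 18 | 19   struct: IntU busy until I5 writes@15
  I7 | 17 | 18 | 21 | 22
  I8 | 23 | 24 | 27 | 28   struct: MulU busy until I7 writes@22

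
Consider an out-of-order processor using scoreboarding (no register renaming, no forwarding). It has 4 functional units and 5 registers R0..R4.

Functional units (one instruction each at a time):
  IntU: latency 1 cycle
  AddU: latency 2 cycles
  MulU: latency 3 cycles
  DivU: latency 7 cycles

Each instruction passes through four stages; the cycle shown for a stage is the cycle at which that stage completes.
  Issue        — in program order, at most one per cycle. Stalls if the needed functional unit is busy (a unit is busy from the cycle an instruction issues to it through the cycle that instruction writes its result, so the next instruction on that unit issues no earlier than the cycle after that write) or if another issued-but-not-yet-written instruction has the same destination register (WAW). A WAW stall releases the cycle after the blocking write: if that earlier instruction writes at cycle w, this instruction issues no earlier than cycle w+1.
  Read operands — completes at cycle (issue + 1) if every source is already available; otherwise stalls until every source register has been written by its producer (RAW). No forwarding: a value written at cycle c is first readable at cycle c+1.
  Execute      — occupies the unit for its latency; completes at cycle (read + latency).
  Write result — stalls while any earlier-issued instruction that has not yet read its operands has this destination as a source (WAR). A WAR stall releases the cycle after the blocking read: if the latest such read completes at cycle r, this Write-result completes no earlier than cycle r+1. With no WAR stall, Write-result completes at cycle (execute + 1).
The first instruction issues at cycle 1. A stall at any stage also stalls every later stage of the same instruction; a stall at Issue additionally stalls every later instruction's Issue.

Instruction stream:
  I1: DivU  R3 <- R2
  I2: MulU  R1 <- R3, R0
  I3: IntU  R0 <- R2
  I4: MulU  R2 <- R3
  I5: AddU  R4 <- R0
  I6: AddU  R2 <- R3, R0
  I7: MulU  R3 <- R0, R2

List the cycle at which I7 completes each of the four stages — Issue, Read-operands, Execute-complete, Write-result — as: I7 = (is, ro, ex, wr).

I7 = (23, 27, 30, 31)

c1: I1 dispatched to DivU
c2: I1 operands ready, I2 dispatched to MulU
c3: I3 dispatched to IntU
c4: I3 operands ready
c5: I3 complete
c9: I1 complete
c10: R3←I1
c11: I2 operands ready
c12: R0←I3
c14: I2 complete
c15: R1←I2
c16: I4 dispatched to MulU
c17: I4 operands ready, I5 dispatched to AddU
c18: I5 operands ready
c20: I4 complete, I5 complete
c21: R2←I4, R4←I5
c22: I6 dispatched to AddU
c23: I6 operands ready, I7 dispatched to MulU
c25: I6 complete
c26: R2←I6
c27: I7 operands ready
c30: I7 complete
c31: R3←I7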